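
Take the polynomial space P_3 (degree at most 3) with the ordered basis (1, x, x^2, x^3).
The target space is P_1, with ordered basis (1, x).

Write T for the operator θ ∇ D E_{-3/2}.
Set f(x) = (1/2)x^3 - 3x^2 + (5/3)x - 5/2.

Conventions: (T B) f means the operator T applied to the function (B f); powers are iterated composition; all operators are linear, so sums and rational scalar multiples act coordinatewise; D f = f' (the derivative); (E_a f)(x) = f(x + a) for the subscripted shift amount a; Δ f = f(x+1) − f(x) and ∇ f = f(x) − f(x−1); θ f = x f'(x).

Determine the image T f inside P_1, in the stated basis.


the result is g(x) = 3x

E_{-3/2} f = (1/2)x^3 - (21/4)x^2 + (337/24)x - 215/16
D E_{-3/2} f = (3/2)x^2 - (21/2)x + 337/24
∇ D E_{-3/2} f = 3x - 12
θ (∇ D E_{-3/2}) f = 3x


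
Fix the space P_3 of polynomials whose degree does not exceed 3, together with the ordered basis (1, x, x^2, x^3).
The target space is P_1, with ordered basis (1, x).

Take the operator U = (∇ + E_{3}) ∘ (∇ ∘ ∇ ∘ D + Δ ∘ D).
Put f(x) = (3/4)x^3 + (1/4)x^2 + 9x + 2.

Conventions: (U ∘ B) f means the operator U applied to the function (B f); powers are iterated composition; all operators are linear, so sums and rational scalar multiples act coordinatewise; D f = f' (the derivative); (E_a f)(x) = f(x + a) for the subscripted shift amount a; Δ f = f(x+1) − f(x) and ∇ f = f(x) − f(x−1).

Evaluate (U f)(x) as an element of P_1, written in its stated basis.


the image equals g(x) = (9/2)x + 101/4

D f = (9/4)x^2 + (1/2)x + 9
∇ D f = (9/2)x - 7/4
∇ ∇ D f = 9/2
D f = (9/4)x^2 + (1/2)x + 9
Δ D f = (9/2)x + 11/4
(∇ ∘ ∇ ∘ D + Δ ∘ D) f = (9/2)x + 29/4
∇ (∇ ∘ ∇ ∘ D + Δ ∘ D) f = 9/2
E_{3} (∇ ∘ ∇ ∘ D + Δ ∘ D) f = (9/2)x + 83/4
(∇ + E_{3}) (∇ ∘ ∇ ∘ D + Δ ∘ D) f = (9/2)x + 101/4


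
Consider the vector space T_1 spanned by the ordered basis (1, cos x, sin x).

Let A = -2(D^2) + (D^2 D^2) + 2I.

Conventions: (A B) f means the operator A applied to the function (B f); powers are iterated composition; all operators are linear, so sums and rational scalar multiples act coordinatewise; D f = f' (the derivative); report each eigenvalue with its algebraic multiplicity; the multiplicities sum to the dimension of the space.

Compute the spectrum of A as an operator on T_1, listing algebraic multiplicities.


λ = 2 (multiplicity 1), λ = 5 (multiplicity 2)

image of 1: 2
image of cos x: 5cos x
image of sin x: 5sin x
the matrix is diagonal; its diagonal is (2, 5, 5)
for a triangular matrix the eigenvalues are the diagonal entries, with algebraic multiplicity their repetition count


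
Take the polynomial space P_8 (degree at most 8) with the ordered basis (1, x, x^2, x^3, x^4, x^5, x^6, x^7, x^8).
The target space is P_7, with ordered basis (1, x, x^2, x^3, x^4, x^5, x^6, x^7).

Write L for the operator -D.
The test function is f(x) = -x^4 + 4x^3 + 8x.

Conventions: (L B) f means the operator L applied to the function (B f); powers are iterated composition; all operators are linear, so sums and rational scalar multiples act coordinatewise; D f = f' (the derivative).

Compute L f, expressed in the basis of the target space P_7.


the result is g(x) = 4x^3 - 12x^2 - 8

D f = -4x^3 + 12x^2 + 8
(-D) f = 4x^3 - 12x^2 - 8


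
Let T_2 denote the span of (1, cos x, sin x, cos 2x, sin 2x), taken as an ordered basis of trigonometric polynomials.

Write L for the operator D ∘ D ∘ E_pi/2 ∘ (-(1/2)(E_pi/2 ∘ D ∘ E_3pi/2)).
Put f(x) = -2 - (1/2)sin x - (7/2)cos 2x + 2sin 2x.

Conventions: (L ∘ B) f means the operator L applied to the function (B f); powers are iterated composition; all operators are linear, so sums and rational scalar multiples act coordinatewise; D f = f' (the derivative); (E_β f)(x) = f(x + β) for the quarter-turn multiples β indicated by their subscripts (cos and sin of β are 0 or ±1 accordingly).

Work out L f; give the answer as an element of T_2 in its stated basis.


the result is g(x) = (1/4)sin x - 8cos 2x - 14sin 2x

E_3pi/2 f = -2 + (1/2)cos x + (7/2)cos 2x - 2sin 2x
D E_3pi/2 f = -(1/2)sin x - 4cos 2x - 7sin 2x
E_pi/2 D E_3pi/2 f = -(1/2)cos x + 4cos 2x + 7sin 2x
(-(1/2)(E_pi/2 ∘ D ∘ E_3pi/2)) f = (1/4)cos x - 2cos 2x - (7/2)sin 2x
E_pi/2 (-(1/2)(E_pi/2 ∘ D ∘ E_3pi/2)) f = -(1/4)sin x + 2cos 2x + (7/2)sin 2x
D E_pi/2 (-(1/2)(E_pi/2 ∘ D ∘ E_3pi/2)) f = -(1/4)cos x + 7cos 2x - 4sin 2x
D D E_pi/2 (-(1/2)(E_pi/2 ∘ D ∘ E_3pi/2)) f = (1/4)sin x - 8cos 2x - 14sin 2x


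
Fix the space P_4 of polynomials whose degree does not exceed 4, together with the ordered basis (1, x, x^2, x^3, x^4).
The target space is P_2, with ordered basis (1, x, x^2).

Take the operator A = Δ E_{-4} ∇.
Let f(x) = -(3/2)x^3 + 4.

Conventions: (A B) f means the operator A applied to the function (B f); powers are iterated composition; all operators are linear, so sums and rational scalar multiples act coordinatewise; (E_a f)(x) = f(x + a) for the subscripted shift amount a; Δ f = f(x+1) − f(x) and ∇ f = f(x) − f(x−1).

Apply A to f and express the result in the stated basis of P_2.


g(x) = -9x + 36

∇ f = -(9/2)x^2 + (9/2)x - 3/2
E_{-4} ∇ f = -(9/2)x^2 + (81/2)x - 183/2
Δ E_{-4} ∇ f = -9x + 36


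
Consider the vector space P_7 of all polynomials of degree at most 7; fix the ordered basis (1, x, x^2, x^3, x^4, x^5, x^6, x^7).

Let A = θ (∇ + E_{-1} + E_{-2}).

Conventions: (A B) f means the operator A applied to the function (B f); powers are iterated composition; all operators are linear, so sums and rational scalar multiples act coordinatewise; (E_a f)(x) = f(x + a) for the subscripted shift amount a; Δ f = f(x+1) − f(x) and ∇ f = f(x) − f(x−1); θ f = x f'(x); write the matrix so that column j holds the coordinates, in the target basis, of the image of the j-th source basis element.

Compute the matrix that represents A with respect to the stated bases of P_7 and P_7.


image of 1: 0
image of x: 2x
image of x^2: 4x^2 - 4x
image of x^3: 6x^3 - 12x^2 + 12x
image of x^4: 8x^4 - 24x^3 + 48x^2 - 32x
image of x^5: 10x^5 - 40x^4 + 120x^3 - 160x^2 + 80x
image of x^6: 12x^6 - 60x^5 + 240x^4 - 480x^3 + 480x^2 - 192x
image of x^7: 14x^7 - 84x^6 + 420x^5 - 1120x^4 + 1680x^3 - 1344x^2 + 448x
each image's coordinates form column j of the matrix

the matrix is [[0, 0, 0, 0, 0, 0, 0, 0]; [0, 2, -4, 12, -32, 80, -192, 448]; [0, 0, 4, -12, 48, -160, 480, -1344]; [0, 0, 0, 6, -24, 120, -480, 1680]; [0, 0, 0, 0, 8, -40, 240, -1120]; [0, 0, 0, 0, 0, 10, -60, 420]; [0, 0, 0, 0, 0, 0, 12, -84]; [0, 0, 0, 0, 0, 0, 0, 14]] (rows listed top to bottom)


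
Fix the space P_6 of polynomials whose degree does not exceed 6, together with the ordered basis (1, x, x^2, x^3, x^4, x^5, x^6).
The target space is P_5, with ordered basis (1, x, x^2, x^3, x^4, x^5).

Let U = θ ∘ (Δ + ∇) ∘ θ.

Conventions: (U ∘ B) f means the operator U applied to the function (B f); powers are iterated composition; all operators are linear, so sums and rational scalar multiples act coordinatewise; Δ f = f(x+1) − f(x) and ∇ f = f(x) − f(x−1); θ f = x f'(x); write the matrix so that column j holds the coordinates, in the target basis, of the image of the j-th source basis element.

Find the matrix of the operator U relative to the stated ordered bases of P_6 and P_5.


the matrix is [[0, 0, 0, 0, 0, 0, 0]; [0, 0, 8, 0, 32, 0, 72]; [0, 0, 0, 36, 0, 200, 0]; [0, 0, 0, 0, 96, 0, 720]; [0, 0, 0, 0, 0, 200, 0]; [0, 0, 0, 0, 0, 0, 360]] (rows listed top to bottom)

image of 1: 0
image of x: 0
image of x^2: 8x
image of x^3: 36x^2
image of x^4: 96x^3 + 32x
image of x^5: 200x^4 + 200x^2
image of x^6: 360x^5 + 720x^3 + 72x
each image's coordinates form column j of the matrix


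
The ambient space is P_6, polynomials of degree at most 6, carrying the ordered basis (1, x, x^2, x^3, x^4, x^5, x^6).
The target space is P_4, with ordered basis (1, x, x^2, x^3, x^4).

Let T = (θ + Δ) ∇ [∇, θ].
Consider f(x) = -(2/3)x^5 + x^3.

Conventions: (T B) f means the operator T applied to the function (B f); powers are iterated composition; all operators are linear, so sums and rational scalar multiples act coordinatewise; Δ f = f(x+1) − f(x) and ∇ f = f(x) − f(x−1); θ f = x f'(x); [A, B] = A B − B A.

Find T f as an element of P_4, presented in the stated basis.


g(x) = -40x^3 + 80x^2 - (22/3)x - 122/3

θ f = -(10/3)x^5 + 3x^3
∇ θ f = -(50/3)x^4 + (100/3)x^3 - (73/3)x^2 + (23/3)x - 1/3
∇ f = -(10/3)x^4 + (20/3)x^3 - (11/3)x^2 + (1/3)x + 1/3
θ ∇ f = -(40/3)x^4 + 20x^3 - (22/3)x^2 + (1/3)x
[∇, θ] f = -(10/3)x^4 + (40/3)x^3 - 17x^2 + (22/3)x - 1/3
∇ [∇, θ] f = -(40/3)x^3 + 60x^2 - (262/3)x + 41
θ (∇ [∇, θ]) f = -40x^3 + 120x^2 - (262/3)x
Δ (∇ [∇, θ]) f = -40x^2 + 80x - 122/3
(θ + Δ) (∇ [∇, θ]) f = -40x^3 + 80x^2 - (22/3)x - 122/3


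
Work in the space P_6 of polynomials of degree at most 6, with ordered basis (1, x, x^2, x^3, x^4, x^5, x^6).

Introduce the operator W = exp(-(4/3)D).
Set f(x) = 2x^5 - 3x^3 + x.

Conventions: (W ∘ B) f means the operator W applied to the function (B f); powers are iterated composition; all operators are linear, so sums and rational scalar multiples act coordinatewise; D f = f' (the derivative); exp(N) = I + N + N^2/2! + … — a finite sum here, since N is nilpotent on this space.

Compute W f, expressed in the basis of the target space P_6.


order-1 term: -(40/3)x^4 + 12x^2 - 4/3
order-2 term: (320/9)x^3 - 16x
order-3 term: -(1280/27)x^2 + 64/9
order-4 term: (2560/81)x
order-5 term: -2048/243
the series for exp(-(4/3)D) f terminates at order 5
exp(-(4/3)D) f = 2x^5 - (40/3)x^4 + (293/9)x^3 - (956/27)x^2 + (1345/81)x - 644/243

g(x) = 2x^5 - (40/3)x^4 + (293/9)x^3 - (956/27)x^2 + (1345/81)x - 644/243


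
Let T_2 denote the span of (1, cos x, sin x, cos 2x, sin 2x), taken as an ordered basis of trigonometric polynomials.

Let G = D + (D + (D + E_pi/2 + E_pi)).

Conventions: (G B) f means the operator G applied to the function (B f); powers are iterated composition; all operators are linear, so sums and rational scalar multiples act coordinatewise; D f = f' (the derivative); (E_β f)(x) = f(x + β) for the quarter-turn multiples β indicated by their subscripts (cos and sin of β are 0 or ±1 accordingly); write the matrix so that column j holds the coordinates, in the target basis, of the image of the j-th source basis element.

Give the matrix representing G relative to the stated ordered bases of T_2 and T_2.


image of 1: 2
image of cos x: -cos x - 4sin x
image of sin x: 4cos x - sin x
image of cos 2x: -6sin 2x
image of sin 2x: 6cos 2x
each image's coordinates form column j of the matrix

the matrix is [[2, 0, 0, 0, 0]; [0, -1, 4, 0, 0]; [0, -4, -1, 0, 0]; [0, 0, 0, 0, 6]; [0, 0, 0, -6, 0]] (rows listed top to bottom)


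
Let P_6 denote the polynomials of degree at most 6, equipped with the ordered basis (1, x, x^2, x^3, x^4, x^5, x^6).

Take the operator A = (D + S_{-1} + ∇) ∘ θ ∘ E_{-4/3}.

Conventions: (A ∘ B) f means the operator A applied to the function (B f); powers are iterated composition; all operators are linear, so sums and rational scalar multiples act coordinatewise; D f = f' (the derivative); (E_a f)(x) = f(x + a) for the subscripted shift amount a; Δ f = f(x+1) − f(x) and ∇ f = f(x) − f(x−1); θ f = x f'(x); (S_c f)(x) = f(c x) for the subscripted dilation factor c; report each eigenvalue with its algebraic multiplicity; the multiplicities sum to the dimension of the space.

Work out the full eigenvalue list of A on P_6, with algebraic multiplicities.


λ = -5 (multiplicity 1), λ = -3 (multiplicity 1), λ = -1 (multiplicity 1), λ = 0 (multiplicity 1), λ = 2 (multiplicity 1), λ = 4 (multiplicity 1), λ = 6 (multiplicity 1)

image of 1: 0
image of x: -x + 2
image of x^2: 2x^2 + (32/3)x - 22/3
image of x^3: -3x^3 + 10x^2 - (139/3)x + 65/3
image of x^4: 4x^4 + 48x^3 - (296/3)x^2 + (4288/27)x - 1628/27
image of x^5: -5x^5 + (70/3)x^4 - (950/3)x^3 + (13030/27)x^2 - (40265/81)x + 13285/81
image of x^6: 6x^6 + 112x^5 - (1150/3)x^4 + (13640/9)x^3 - (50990/27)x^2 + (121004/81)x - 35662/81
the matrix is upper triangular; its diagonal is (0, -1, 2, -3, 4, -5, 6)
for a triangular matrix the eigenvalues are the diagonal entries, with algebraic multiplicity their repetition count


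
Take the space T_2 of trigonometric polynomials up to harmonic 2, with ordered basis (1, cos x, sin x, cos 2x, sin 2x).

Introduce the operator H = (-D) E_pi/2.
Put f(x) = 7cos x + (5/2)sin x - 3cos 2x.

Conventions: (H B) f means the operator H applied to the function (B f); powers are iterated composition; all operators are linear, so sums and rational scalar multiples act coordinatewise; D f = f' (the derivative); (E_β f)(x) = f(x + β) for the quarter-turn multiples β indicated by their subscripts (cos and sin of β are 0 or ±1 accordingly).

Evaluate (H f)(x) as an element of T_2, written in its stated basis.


the result is g(x) = 7cos x + (5/2)sin x + 6sin 2x

E_pi/2 f = (5/2)cos x - 7sin x + 3cos 2x
D E_pi/2 f = -7cos x - (5/2)sin x - 6sin 2x
(-D) E_pi/2 f = 7cos x + (5/2)sin x + 6sin 2x


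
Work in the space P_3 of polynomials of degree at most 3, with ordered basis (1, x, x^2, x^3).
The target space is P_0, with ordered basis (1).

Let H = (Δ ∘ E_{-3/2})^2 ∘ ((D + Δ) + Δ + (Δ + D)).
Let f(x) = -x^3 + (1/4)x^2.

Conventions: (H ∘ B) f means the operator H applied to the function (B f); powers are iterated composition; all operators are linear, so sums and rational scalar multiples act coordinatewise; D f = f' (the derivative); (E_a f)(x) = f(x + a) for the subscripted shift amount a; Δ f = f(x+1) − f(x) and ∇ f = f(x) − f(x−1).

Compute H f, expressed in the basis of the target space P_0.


the result is g(x) = -30

D f = -3x^2 + (1/2)x
Δ f = -3x^2 - (5/2)x - 3/4
(D + Δ) f = -6x^2 - 2x - 3/4
Δ f = -3x^2 - (5/2)x - 3/4
Δ f = -3x^2 - (5/2)x - 3/4
D f = -3x^2 + (1/2)x
(Δ + D) f = -6x^2 - 2x - 3/4
((D + Δ) + Δ + (Δ + D)) f = -15x^2 - (13/2)x - 9/4
E_{-3/2} ((D + Δ) + Δ + (Δ + D)) f = -15x^2 + (77/2)x - 105/4
Δ E_{-3/2} ((D + Δ) + Δ + (Δ + D)) f = -30x + 47/2
E_{-3/2} (Δ ∘ E_{-3/2}) ((D + Δ) + Δ + (Δ + D)) f = -30x + 137/2
Δ E_{-3/2} (Δ ∘ E_{-3/2}) ((D + Δ) + Δ + (Δ + D)) f = -30


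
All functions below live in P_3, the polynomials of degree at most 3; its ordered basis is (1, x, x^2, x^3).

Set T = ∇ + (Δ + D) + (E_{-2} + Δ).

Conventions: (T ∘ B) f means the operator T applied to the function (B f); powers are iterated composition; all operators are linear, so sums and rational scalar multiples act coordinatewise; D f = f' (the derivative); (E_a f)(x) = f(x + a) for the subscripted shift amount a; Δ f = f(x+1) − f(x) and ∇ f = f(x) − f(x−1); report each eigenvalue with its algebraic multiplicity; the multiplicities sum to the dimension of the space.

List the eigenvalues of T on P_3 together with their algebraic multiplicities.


λ = 1 (multiplicity 4)

image of 1: 1
image of x: x + 2
image of x^2: x^2 + 4x + 5
image of x^3: x^3 + 6x^2 + 15x - 5
the matrix is upper triangular; its diagonal is (1, 1, 1, 1)
for a triangular matrix the eigenvalues are the diagonal entries, with algebraic multiplicity their repetition count


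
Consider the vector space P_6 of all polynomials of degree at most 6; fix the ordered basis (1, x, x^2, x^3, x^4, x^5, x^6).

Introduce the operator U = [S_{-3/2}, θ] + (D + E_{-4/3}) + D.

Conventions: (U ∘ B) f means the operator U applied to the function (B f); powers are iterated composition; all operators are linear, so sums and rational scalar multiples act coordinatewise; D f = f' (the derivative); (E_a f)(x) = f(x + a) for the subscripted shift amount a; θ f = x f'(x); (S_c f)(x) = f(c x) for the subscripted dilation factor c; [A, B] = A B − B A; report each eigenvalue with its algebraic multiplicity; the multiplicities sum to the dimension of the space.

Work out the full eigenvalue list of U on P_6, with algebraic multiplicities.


image of 1: 1
image of x: x + 2/3
image of x^2: x^2 + (4/3)x + 16/9
image of x^3: x^3 + 2x^2 + (16/3)x - 64/27
image of x^4: x^4 + (8/3)x^3 + (32/3)x^2 - (256/27)x + 256/81
image of x^5: x^5 + (10/3)x^4 + (160/9)x^3 - (640/27)x^2 + (1280/81)x - 1024/243
image of x^6: x^6 + 4x^5 + (80/3)x^4 - (1280/27)x^3 + (1280/27)x^2 - (2048/81)x + 4096/729
the matrix is upper triangular; its diagonal is (1, 1, 1, 1, 1, 1, 1)
for a triangular matrix the eigenvalues are the diagonal entries, with algebraic multiplicity their repetition count

λ = 1 (multiplicity 7)


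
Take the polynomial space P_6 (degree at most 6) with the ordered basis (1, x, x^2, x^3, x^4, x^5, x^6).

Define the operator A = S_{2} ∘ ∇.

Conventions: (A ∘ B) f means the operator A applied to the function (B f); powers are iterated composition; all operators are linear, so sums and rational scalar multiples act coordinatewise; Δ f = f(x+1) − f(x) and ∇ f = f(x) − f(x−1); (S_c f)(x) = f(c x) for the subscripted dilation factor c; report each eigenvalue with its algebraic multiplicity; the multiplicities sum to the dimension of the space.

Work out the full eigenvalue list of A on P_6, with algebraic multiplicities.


λ = 0 (multiplicity 7)

image of 1: 0
image of x: 1
image of x^2: 4x - 1
image of x^3: 12x^2 - 6x + 1
image of x^4: 32x^3 - 24x^2 + 8x - 1
image of x^5: 80x^4 - 80x^3 + 40x^2 - 10x + 1
image of x^6: 192x^5 - 240x^4 + 160x^3 - 60x^2 + 12x - 1
the matrix is upper triangular; its diagonal is (0, 0, 0, 0, 0, 0, 0)
for a triangular matrix the eigenvalues are the diagonal entries, with algebraic multiplicity their repetition count


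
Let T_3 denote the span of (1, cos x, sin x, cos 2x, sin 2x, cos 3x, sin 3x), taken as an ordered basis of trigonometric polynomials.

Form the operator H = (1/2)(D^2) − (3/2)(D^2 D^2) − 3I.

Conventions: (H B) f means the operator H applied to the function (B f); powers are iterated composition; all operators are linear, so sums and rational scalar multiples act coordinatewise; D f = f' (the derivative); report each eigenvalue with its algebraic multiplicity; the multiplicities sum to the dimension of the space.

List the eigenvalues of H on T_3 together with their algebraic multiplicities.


λ = -129 (multiplicity 2), λ = -29 (multiplicity 2), λ = -5 (multiplicity 2), λ = -3 (multiplicity 1)

image of 1: -3
image of cos x: -5cos x
image of sin x: -5sin x
image of cos 2x: -29cos 2x
image of sin 2x: -29sin 2x
image of cos 3x: -129cos 3x
image of sin 3x: -129sin 3x
the matrix is diagonal; its diagonal is (-3, -5, -5, -29, -29, -129, -129)
for a triangular matrix the eigenvalues are the diagonal entries, with algebraic multiplicity their repetition count


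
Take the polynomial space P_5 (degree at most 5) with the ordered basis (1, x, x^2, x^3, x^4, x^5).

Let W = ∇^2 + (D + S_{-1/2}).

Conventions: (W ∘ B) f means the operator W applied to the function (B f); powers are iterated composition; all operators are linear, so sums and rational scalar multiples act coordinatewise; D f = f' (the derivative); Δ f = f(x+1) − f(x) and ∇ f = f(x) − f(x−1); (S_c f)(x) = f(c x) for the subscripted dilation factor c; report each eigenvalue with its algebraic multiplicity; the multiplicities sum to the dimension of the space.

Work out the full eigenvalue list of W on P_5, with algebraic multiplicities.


λ = -1/2 (multiplicity 1), λ = -1/8 (multiplicity 1), λ = -1/32 (multiplicity 1), λ = 1/16 (multiplicity 1), λ = 1/4 (multiplicity 1), λ = 1 (multiplicity 1)

image of 1: 1
image of x: -(1/2)x + 1
image of x^2: (1/4)x^2 + 2x + 2
image of x^3: -(1/8)x^3 + 3x^2 + 6x - 6
image of x^4: (1/16)x^4 + 4x^3 + 12x^2 - 24x + 14
image of x^5: -(1/32)x^5 + 5x^4 + 20x^3 - 60x^2 + 70x - 30
the matrix is upper triangular; its diagonal is (1, -1/2, 1/4, -1/8, 1/16, -1/32)
for a triangular matrix the eigenvalues are the diagonal entries, with algebraic multiplicity their repetition count


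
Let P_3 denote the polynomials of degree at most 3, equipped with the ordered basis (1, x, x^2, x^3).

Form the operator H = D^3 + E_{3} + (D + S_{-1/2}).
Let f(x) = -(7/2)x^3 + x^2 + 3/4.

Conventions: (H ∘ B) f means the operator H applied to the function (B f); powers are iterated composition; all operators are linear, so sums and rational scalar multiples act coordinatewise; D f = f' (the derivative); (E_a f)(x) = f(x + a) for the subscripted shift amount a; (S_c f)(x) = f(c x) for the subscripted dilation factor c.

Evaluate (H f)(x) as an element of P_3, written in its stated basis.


the result is g(x) = -(49/16)x^3 - (163/4)x^2 - (173/2)x - 105

D f = -(21/2)x^2 + 2x
D D f = -21x + 2
D D D f = -21
E_{3} f = -(7/2)x^3 - (61/2)x^2 - (177/2)x - 339/4
D f = -(21/2)x^2 + 2x
S_{-1/2} f = (7/16)x^3 + (1/4)x^2 + 3/4
(D + S_{-1/2}) f = (7/16)x^3 - (41/4)x^2 + 2x + 3/4
(D^3 + E_{3} + (D + S_{-1/2})) f = -(49/16)x^3 - (163/4)x^2 - (173/2)x - 105


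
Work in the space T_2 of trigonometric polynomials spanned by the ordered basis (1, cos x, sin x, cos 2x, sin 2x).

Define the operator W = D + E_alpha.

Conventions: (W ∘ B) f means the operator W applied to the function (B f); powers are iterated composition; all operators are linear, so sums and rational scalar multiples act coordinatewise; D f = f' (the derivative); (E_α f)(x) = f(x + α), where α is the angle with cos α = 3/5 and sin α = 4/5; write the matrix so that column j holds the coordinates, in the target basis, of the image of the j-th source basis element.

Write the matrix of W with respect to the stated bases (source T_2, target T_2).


the matrix is [[1, 0, 0, 0, 0]; [0, 3/5, 9/5, 0, 0]; [0, -9/5, 3/5, 0, 0]; [0, 0, 0, -7/25, 74/25]; [0, 0, 0, -74/25, -7/25]] (rows listed top to bottom)

image of 1: 1
image of cos x: (3/5)cos x - (9/5)sin x
image of sin x: (9/5)cos x + (3/5)sin x
image of cos 2x: -(7/25)cos 2x - (74/25)sin 2x
image of sin 2x: (74/25)cos 2x - (7/25)sin 2x
each image's coordinates form column j of the matrix


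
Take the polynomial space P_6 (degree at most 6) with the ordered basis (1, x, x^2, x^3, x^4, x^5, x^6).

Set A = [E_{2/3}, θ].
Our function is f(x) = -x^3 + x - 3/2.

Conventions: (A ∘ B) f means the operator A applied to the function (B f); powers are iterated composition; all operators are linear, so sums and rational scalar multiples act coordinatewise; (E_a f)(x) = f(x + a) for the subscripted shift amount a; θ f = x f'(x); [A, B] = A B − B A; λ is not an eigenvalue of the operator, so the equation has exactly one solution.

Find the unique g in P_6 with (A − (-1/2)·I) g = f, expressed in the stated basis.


the result is g(x) = -2x^3 + 8x^2 - (26/3)x - 19/9

write g with unknown coordinates in the stated basis and equate coefficients in (A − (-1/2)·I) g = f
solving from the highest basis element down gives g = -2x^3 + 8x^2 - (26/3)x - 19/9
check: A g = -4x^2 + (16/3)x - 4/9
so A g − (-1/2)·g = -x^3 + x - 3/2 = f ✓


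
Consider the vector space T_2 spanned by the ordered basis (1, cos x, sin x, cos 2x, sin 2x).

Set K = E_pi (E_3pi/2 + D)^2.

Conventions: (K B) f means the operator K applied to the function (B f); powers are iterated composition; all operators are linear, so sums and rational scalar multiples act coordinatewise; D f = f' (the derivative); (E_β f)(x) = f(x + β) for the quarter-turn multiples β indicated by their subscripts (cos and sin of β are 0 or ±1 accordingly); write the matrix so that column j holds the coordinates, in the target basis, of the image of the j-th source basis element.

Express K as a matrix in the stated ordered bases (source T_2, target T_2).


the matrix is [[1, 0, 0, 0, 0]; [0, 0, 0, 0, 0]; [0, 0, 0, 0, 0]; [0, 0, 0, -3, -4]; [0, 0, 0, 4, -3]] (rows listed top to bottom)

image of 1: 1
image of cos x: 0
image of sin x: 0
image of cos 2x: -3cos 2x + 4sin 2x
image of sin 2x: -4cos 2x - 3sin 2x
each image's coordinates form column j of the matrix


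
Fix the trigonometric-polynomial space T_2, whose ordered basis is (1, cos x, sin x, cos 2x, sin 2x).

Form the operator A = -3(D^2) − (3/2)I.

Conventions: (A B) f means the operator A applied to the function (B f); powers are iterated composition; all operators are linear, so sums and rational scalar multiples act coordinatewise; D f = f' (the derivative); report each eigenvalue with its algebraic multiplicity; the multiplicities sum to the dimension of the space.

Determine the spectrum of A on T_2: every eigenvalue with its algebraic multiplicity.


λ = -3/2 (multiplicity 1), λ = 3/2 (multiplicity 2), λ = 21/2 (multiplicity 2)

image of 1: -3/2
image of cos x: (3/2)cos x
image of sin x: (3/2)sin x
image of cos 2x: (21/2)cos 2x
image of sin 2x: (21/2)sin 2x
the matrix is diagonal; its diagonal is (-3/2, 3/2, 3/2, 21/2, 21/2)
for a triangular matrix the eigenvalues are the diagonal entries, with algebraic multiplicity their repetition count


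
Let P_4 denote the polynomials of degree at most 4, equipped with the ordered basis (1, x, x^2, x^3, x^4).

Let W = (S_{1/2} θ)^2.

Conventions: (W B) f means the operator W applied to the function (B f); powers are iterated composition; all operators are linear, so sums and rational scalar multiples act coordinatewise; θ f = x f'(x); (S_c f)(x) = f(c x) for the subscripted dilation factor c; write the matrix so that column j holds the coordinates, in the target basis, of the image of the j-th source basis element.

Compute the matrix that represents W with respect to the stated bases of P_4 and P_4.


image of 1: 0
image of x: (1/4)x
image of x^2: (1/4)x^2
image of x^3: (9/64)x^3
image of x^4: (1/16)x^4
each image's coordinates form column j of the matrix

the matrix is [[0, 0, 0, 0, 0]; [0, 1/4, 0, 0, 0]; [0, 0, 1/4, 0, 0]; [0, 0, 0, 9/64, 0]; [0, 0, 0, 0, 1/16]] (rows listed top to bottom)


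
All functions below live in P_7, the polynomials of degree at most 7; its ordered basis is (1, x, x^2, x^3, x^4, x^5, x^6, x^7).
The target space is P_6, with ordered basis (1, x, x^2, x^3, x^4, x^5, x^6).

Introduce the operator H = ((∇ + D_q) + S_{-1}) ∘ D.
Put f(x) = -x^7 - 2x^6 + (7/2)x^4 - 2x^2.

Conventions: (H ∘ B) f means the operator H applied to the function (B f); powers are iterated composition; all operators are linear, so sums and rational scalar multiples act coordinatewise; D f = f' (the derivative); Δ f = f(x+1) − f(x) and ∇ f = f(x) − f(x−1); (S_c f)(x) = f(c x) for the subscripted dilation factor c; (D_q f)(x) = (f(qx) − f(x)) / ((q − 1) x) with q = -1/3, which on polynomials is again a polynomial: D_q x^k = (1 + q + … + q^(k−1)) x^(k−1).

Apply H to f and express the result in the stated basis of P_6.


the image equals g(x) = -7x^6 - (8564/243)x^5 + (971/27)x^4 - 34x^3 + (341/9)x^2 - 20x + 1

D f = -7x^6 - 12x^5 + 14x^3 - 4x
∇ D f = -42x^5 + 45x^4 - 20x^3 + 27x^2 - 24x + 5
D_q D f = -(1274/243)x^5 - (244/27)x^4 + (98/9)x^2 - 4
(∇ + D_q) D f = -(11480/243)x^5 + (971/27)x^4 - 20x^3 + (341/9)x^2 - 24x + 1
S_{-1} D f = -7x^6 + 12x^5 - 14x^3 + 4x
((∇ + D_q) + S_{-1}) D f = -7x^6 - (8564/243)x^5 + (971/27)x^4 - 34x^3 + (341/9)x^2 - 20x + 1


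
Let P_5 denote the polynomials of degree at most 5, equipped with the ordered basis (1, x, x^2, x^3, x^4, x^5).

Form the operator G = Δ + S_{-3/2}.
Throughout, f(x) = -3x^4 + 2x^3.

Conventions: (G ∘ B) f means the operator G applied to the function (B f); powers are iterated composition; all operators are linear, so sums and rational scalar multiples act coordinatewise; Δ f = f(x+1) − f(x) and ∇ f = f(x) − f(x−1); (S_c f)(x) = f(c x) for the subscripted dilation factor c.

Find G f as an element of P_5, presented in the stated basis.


Δ f = -12x^3 - 12x^2 - 6x - 1
S_{-3/2} f = -(243/16)x^4 - (27/4)x^3
(Δ + S_{-3/2}) f = -(243/16)x^4 - (75/4)x^3 - 12x^2 - 6x - 1

g(x) = -(243/16)x^4 - (75/4)x^3 - 12x^2 - 6x - 1


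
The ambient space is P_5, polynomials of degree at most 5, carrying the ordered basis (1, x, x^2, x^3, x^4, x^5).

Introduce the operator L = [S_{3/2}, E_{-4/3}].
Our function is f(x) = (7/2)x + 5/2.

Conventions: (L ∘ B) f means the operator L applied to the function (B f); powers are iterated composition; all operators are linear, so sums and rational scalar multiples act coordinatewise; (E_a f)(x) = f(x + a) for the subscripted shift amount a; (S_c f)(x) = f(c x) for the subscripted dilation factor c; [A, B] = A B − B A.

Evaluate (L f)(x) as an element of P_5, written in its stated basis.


E_{-4/3} f = (7/2)x - 13/6
S_{3/2} E_{-4/3} f = (21/4)x - 13/6
S_{3/2} f = (21/4)x + 5/2
E_{-4/3} S_{3/2} f = (21/4)x - 9/2
[S_{3/2}, E_{-4/3}] f = 7/3

g(x) = 7/3


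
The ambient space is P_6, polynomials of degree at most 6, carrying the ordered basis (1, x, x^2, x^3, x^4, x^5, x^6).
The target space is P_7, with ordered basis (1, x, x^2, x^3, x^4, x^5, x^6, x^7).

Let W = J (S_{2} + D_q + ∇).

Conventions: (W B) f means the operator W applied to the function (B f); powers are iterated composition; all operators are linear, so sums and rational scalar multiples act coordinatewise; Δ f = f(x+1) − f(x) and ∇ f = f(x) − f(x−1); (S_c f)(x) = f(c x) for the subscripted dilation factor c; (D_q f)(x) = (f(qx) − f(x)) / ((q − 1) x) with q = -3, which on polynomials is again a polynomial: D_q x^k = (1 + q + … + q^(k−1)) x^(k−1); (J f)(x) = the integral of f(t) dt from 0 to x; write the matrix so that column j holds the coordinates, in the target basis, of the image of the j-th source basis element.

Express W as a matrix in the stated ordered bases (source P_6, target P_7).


the matrix is [[0, 0, 0, 0, 0, 0, 0]; [1, 2, -1, 1, -1, 1, -1]; [0, 1, 0, -3/2, 2, -5/2, 3]; [0, 0, 4/3, 10/3, -2, 10/3, -5]; [0, 0, 0, 2, -4, -5/2, 5]; [0, 0, 0, 0, 16/5, 66/5, -3]; [0, 0, 0, 0, 0, 16/3, -88/3]; [0, 0, 0, 0, 0, 0, 64/7]] (rows listed top to bottom)

image of 1: x
image of x: x^2 + 2x
image of x^2: (4/3)x^3 - x
image of x^3: 2x^4 + (10/3)x^3 - (3/2)x^2 + x
image of x^4: (16/5)x^5 - 4x^4 - 2x^3 + 2x^2 - x
image of x^5: (16/3)x^6 + (66/5)x^5 - (5/2)x^4 + (10/3)x^3 - (5/2)x^2 + x
image of x^6: (64/7)x^7 - (88/3)x^6 - 3x^5 + 5x^4 - 5x^3 + 3x^2 - x
each image's coordinates form column j of the matrix


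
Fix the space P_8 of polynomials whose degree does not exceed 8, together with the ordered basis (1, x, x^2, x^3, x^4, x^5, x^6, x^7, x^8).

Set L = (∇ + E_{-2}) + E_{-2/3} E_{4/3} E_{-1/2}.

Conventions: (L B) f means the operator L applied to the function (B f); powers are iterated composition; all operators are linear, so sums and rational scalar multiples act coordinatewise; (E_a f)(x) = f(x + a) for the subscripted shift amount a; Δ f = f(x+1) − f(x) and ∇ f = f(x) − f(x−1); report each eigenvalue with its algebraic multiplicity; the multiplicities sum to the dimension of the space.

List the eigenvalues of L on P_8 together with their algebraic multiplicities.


λ = 2 (multiplicity 9)

image of 1: 2
image of x: 2x - 5/6
image of x^2: 2x^2 - (5/3)x + 109/36
image of x^3: 2x^3 - (5/2)x^2 + (109/12)x - 1511/216
image of x^4: 2x^4 - (10/3)x^3 + (109/6)x^2 - (1511/54)x + 19441/1296
image of x^5: 2x^5 - (25/6)x^4 + (545/18)x^3 - (7555/108)x^2 + (97205/1296)x - 241055/7776
image of x^6: 2x^6 - 5x^5 + (545/12)x^4 - (7555/54)x^3 + (97205/432)x^2 - (241055/1296)x + 2939329/46656
image of x^7: 2x^7 - (35/6)x^6 + (763/12)x^5 - (52885/216)x^4 + (680435/1296)x^3 - (1687385/2592)x^2 + (20575303/46656)x - 35551871/279936
image of x^8: 2x^8 - (20/3)x^7 + (763/9)x^6 - (10577/27)x^5 + (680435/648)x^4 - (1687385/972)x^3 + (20575303/11664)x^2 - (35551871/34992)x + 428302081/1679616
the matrix is upper triangular; its diagonal is (2, 2, 2, 2, 2, 2, 2, 2, 2)
for a triangular matrix the eigenvalues are the diagonal entries, with algebraic multiplicity their repetition count


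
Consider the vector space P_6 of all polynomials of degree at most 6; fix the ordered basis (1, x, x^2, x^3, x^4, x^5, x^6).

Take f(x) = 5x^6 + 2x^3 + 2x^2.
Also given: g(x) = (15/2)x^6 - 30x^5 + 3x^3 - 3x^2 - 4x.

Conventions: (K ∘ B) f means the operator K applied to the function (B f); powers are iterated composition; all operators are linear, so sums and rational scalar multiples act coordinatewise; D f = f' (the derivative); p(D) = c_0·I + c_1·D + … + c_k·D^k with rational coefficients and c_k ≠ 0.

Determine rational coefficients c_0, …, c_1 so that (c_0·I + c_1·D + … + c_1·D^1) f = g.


p(D) = (3/2)·I − D, i.e. c_0 = 3/2, c_1 = -1

D^0 f = 5x^6 + 2x^3 + 2x^2
D^1 f = 30x^5 + 6x^2 + 4x
matching coefficients of g against c_0 f + c_1 Df + … from the top degree down determines the c_i
solution: c_0 = 3/2, c_1 = -1


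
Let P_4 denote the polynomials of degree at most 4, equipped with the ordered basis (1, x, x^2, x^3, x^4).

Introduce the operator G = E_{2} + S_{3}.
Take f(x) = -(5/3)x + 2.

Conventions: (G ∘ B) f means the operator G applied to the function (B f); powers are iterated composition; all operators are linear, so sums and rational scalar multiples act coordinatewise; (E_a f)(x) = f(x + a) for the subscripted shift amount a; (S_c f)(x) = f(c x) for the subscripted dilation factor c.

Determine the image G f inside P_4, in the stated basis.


g(x) = -(20/3)x + 2/3

E_{2} f = -(5/3)x - 4/3
S_{3} f = -5x + 2
(E_{2} + S_{3}) f = -(20/3)x + 2/3


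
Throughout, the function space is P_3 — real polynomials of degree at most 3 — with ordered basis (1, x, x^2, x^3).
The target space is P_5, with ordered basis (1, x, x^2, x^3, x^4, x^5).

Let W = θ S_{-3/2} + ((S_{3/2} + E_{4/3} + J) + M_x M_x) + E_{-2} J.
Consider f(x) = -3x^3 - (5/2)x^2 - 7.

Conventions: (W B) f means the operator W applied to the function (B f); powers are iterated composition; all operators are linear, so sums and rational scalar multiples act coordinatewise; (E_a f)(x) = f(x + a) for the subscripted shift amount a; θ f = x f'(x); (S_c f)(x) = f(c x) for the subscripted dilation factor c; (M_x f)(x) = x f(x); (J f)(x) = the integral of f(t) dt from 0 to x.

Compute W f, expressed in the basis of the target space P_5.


S_{-3/2} f = (81/8)x^3 - (45/8)x^2 - 7
θ S_{-3/2} f = (243/8)x^3 - (45/4)x^2
S_{3/2} f = -(81/8)x^3 - (45/8)x^2 - 7
E_{4/3} f = -3x^3 - (29/2)x^2 - (68/3)x - 167/9
J f = -(3/4)x^4 - (5/6)x^3 - 7x
(S_{3/2} + E_{4/3} + J) f = -(3/4)x^4 - (335/24)x^3 - (161/8)x^2 - (89/3)x - 230/9
M_x f = -3x^4 - (5/2)x^3 - 7x
M_x M_x f = -3x^5 - (5/2)x^4 - 7x^2
((S_{3/2} + E_{4/3} + J) + M_x M_x) f = -3x^5 - (13/4)x^4 - (335/24)x^3 - (217/8)x^2 - (89/3)x - 230/9
J f = -(3/4)x^4 - (5/6)x^3 - 7x
E_{-2} J f = -(3/4)x^4 + (31/6)x^3 - 13x^2 + 7x + 26/3
(θ S_{-3/2} + ((S_{3/2} + E_{4/3} + J) + M_x M_x) + E_{-2} J) f = -3x^5 - 4x^4 + (259/12)x^3 - (411/8)x^2 - (68/3)x - 152/9

the image equals g(x) = -3x^5 - 4x^4 + (259/12)x^3 - (411/8)x^2 - (68/3)x - 152/9


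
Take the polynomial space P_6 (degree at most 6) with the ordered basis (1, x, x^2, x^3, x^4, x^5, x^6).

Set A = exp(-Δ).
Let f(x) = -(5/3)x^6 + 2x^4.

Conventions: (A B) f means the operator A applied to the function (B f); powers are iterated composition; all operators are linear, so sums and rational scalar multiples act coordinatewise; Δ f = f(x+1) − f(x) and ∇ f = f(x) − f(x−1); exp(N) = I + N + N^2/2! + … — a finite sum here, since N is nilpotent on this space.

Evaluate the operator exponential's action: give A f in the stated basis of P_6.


g(x) = -(5/3)x^6 + 10x^5 + 2x^4 - (124/3)x^3 - 25x^2 + 28x + 17

order-1 term: 10x^5 + 25x^4 + (76/3)x^3 + 13x^2 + 2x - 1/3
order-2 term: -25x^4 - 100x^3 - 163x^2 - 126x - 113/3
order-3 term: (100/3)x^3 + 150x^2 + 242x + 138
order-4 term: -25x^2 - 100x - 319/3
order-5 term: 10x + 25
order-6 term: -5/3
the series for exp(-Δ) f terminates at order 6
exp(-Δ) f = -(5/3)x^6 + 10x^5 + 2x^4 - (124/3)x^3 - 25x^2 + 28x + 17


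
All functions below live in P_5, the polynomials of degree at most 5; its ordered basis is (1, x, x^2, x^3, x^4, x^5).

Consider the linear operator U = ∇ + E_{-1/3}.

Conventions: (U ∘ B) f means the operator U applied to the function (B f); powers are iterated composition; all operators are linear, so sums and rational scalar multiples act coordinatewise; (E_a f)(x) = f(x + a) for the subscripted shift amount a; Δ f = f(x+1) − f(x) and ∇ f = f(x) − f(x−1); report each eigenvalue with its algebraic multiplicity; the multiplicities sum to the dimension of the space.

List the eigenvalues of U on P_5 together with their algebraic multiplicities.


λ = 1 (multiplicity 6)

image of 1: 1
image of x: x + 2/3
image of x^2: x^2 + (4/3)x - 8/9
image of x^3: x^3 + 2x^2 - (8/3)x + 26/27
image of x^4: x^4 + (8/3)x^3 - (16/3)x^2 + (104/27)x - 80/81
image of x^5: x^5 + (10/3)x^4 - (80/9)x^3 + (260/27)x^2 - (400/81)x + 242/243
the matrix is upper triangular; its diagonal is (1, 1, 1, 1, 1, 1)
for a triangular matrix the eigenvalues are the diagonal entries, with algebraic multiplicity their repetition count


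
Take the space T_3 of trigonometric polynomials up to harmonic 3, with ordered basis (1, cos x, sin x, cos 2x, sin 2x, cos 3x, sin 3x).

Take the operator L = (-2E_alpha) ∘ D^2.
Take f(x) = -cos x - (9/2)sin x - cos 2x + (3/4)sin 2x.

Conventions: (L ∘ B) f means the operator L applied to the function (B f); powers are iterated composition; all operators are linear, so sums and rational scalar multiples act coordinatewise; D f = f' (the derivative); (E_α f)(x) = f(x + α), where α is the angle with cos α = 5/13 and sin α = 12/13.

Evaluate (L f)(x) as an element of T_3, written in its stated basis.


D f = -(9/2)cos x + sin x + (3/2)cos 2x + 2sin 2x
D D f = cos x + (9/2)sin x + 4cos 2x - 3sin 2x
E_alpha D^2 f = (59/13)cos x + (21/26)sin x - (836/169)cos 2x - (123/169)sin 2x
(-2E_alpha) D^2 f = -(118/13)cos x - (21/13)sin x + (1672/169)cos 2x + (246/169)sin 2x

the result is g(x) = -(118/13)cos x - (21/13)sin x + (1672/169)cos 2x + (246/169)sin 2x


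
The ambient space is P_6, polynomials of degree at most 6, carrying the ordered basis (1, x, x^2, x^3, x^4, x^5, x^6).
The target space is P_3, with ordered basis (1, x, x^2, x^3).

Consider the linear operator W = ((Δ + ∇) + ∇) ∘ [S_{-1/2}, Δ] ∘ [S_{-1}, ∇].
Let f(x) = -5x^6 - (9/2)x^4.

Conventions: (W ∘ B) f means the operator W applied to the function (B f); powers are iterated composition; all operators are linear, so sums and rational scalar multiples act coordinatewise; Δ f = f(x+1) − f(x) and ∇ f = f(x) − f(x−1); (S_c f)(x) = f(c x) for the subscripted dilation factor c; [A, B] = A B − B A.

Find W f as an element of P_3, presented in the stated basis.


the image equals g(x) = (675/2)x^3 - 675x^2 + (12447/4)x - 3699/2

∇ f = -30x^5 + 75x^4 - 118x^3 + 102x^2 - 48x + 19/2
S_{-1} ∇ f = 30x^5 + 75x^4 + 118x^3 + 102x^2 + 48x + 19/2
S_{-1} f = -5x^6 - (9/2)x^4
∇ S_{-1} f = -30x^5 + 75x^4 - 118x^3 + 102x^2 - 48x + 19/2
[S_{-1}, ∇] f = 60x^5 + 236x^3 + 96x
Δ [S_{-1}, ∇] f = 300x^4 + 600x^3 + 1308x^2 + 1008x + 392
S_{-1/2} Δ [S_{-1}, ∇] f = (75/4)x^4 - 75x^3 + 327x^2 - 504x + 392
S_{-1/2} [S_{-1}, ∇] f = -(15/8)x^5 - (59/2)x^3 - 48x
Δ S_{-1/2} [S_{-1}, ∇] f = -(75/8)x^4 - (75/4)x^3 - (429/4)x^2 - (783/8)x - 635/8
[S_{-1/2}, Δ] [S_{-1}, ∇] f = (225/8)x^4 - (225/4)x^3 + (1737/4)x^2 - (3249/8)x + 3771/8
Δ [S_{-1/2}, Δ] [S_{-1}, ∇] f = (225/2)x^3 + (3249/4)x
∇ [S_{-1/2}, Δ] [S_{-1}, ∇] f = (225/2)x^3 - (675/2)x^2 + (4599/4)x - 3699/4
(Δ + ∇) [S_{-1/2}, Δ] [S_{-1}, ∇] f = 225x^3 - (675/2)x^2 + 1962x - 3699/4
∇ [S_{-1/2}, Δ] [S_{-1}, ∇] f = (225/2)x^3 - (675/2)x^2 + (4599/4)x - 3699/4
((Δ + ∇) + ∇) [S_{-1/2}, Δ] [S_{-1}, ∇] f = (675/2)x^3 - 675x^2 + (12447/4)x - 3699/2


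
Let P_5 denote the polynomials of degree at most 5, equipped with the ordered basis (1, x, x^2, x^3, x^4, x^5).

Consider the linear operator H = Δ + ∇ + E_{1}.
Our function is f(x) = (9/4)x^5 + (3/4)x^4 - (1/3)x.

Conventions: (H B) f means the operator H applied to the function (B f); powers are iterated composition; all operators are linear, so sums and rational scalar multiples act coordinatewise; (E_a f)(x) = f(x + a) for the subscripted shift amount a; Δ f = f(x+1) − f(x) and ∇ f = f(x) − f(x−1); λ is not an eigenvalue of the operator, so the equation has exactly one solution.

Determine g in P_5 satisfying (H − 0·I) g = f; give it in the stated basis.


write g with unknown coordinates in the stated basis and equate coefficients in (H − 0·I) g = f
solving from the highest basis element down gives g = (9/4)x^5 - 33x^4 + (747/2)x^3 - 3231x^2 + (223799/12)x - 53813
check: H g = (9/4)x^5 + (3/4)x^4 - (1/3)x
so H g − 0·g = (9/4)x^5 + (3/4)x^4 - (1/3)x = f ✓

the image equals g(x) = (9/4)x^5 - 33x^4 + (747/2)x^3 - 3231x^2 + (223799/12)x - 53813
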